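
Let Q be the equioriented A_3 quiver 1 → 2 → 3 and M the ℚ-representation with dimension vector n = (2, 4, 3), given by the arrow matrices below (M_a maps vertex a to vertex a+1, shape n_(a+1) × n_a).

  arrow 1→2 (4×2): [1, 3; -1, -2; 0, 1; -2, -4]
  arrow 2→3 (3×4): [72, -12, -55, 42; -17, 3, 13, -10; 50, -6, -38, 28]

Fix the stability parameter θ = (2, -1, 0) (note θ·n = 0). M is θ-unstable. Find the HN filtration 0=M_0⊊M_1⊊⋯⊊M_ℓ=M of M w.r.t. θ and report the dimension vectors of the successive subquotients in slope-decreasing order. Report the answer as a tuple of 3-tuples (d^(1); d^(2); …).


Via rank(M_{q-1}∘⋯∘M_p): M ≅ I[1,2], I[1,3], I[2,2], I[2,3], I[3,3].
μ_θ-semistable layers: μ^(1)=1/2; μ^(2)=1/3; μ^(3)=0; μ^(4)=-1

((1, 1, 0); (1, 1, 1); (0, 0, 2); (0, 2, 0))


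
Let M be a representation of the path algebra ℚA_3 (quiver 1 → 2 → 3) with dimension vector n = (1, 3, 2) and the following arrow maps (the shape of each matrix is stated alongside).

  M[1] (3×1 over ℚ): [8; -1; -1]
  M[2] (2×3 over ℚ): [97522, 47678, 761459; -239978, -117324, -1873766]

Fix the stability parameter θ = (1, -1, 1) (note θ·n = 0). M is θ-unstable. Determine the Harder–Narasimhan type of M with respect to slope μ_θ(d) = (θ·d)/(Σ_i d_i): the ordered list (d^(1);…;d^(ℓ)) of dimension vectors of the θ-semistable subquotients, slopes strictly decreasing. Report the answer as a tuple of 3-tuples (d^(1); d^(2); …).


Barcode: M ≅ I[1,3], I[2,2], I[2,3]. HN layers by μ_θ (3 steps, strictly decreasing):
  μ^(1)=1; μ^(2)=0; μ^(3)=-1

((0, 0, 2); (1, 1, 0); (0, 2, 0))


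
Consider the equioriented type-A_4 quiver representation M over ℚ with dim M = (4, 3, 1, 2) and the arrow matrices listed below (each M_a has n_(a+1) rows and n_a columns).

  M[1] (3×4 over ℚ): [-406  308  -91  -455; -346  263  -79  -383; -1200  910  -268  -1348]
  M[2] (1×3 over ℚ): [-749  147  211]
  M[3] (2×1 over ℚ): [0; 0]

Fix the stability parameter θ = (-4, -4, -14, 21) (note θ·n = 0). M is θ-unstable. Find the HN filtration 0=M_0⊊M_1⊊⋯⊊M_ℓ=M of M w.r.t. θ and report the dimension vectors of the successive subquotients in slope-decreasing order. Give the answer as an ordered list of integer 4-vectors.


Interval decomposition of M: I[1,1]^2, I[1,2], I[1,3], I[2,2], I[4,4]^2.
HN type (ℓ=3): μ^(1)=21; μ^(2)=-4; μ^(3)=-22/3

((0, 0, 0, 2); (3, 2, 0, 0); (1, 1, 1, 0))


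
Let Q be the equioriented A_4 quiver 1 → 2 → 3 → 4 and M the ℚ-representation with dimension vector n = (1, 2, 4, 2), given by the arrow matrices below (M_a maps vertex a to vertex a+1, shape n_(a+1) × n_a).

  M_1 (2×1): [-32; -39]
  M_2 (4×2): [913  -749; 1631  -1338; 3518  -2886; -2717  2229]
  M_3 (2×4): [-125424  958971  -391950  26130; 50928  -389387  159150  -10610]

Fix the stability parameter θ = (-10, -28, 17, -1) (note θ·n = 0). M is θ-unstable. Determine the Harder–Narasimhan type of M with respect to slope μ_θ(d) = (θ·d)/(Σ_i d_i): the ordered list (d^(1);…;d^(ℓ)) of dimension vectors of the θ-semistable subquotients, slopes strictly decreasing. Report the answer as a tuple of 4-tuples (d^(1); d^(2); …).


Via rank(M_{q-1}∘⋯∘M_p): M ≅ I[1,3], I[2,4], I[3,3]^2, I[4,4].
μ_θ-semistable layers: μ^(1)=17; μ^(2)=8; μ^(3)=-1; μ^(4)=-19; μ^(5)=-28

((0, 0, 3, 0); (0, 0, 1, 1); (0, 0, 0, 1); (1, 1, 0, 0); (0, 1, 0, 0))


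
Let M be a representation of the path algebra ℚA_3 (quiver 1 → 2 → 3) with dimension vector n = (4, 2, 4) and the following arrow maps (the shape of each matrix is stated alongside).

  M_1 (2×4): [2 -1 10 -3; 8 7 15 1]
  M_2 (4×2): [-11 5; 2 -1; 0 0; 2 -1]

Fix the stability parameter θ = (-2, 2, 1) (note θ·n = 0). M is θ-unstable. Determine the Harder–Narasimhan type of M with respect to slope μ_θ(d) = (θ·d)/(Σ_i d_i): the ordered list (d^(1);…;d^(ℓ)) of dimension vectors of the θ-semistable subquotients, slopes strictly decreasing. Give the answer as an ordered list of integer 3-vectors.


Interval decomposition of M: I[1,1]^2, I[1,3]^2, I[3,3]^2.
HN type (ℓ=3): μ^(1)=3/2; μ^(2)=1; μ^(3)=-2

((0, 2, 2); (0, 0, 2); (4, 0, 0))


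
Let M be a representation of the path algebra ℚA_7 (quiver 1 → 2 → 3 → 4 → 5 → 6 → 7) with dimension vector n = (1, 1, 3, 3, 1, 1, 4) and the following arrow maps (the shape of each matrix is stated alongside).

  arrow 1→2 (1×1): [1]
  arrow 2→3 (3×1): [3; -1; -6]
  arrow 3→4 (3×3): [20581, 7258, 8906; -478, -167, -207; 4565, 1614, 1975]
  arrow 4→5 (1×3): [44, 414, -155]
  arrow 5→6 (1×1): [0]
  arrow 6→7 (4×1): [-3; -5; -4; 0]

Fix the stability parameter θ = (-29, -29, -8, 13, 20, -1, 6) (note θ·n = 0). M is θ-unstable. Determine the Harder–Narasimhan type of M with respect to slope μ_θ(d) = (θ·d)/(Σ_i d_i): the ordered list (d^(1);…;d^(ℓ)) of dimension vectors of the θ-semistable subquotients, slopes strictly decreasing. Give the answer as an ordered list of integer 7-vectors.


Interval decomposition of M: I[1,5], I[3,4]^2, I[6,7], I[7,7]^3.
HN type (ℓ=6): μ^(1)=20; μ^(2)=13; μ^(3)=6; μ^(4)=-1; μ^(5)=-8; μ^(6)=-29

((0, 0, 0, 0, 1, 0, 0); (0, 0, 0, 3, 0, 0, 0); (0, 0, 0, 0, 0, 0, 4); (0, 0, 0, 0, 0, 1, 0); (0, 0, 3, 0, 0, 0, 0); (1, 1, 0, 0, 0, 0, 0))


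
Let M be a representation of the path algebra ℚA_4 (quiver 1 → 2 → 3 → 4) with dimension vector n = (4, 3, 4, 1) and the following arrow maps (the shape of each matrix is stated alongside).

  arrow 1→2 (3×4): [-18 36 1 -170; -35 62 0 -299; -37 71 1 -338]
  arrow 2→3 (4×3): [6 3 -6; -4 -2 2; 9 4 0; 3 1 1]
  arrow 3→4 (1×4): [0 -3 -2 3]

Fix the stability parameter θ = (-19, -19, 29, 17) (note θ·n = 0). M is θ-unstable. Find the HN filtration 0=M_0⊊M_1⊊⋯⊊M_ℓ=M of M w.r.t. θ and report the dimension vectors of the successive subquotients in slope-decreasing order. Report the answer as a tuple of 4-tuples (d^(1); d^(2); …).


Via rank(M_{q-1}∘⋯∘M_p): M ≅ I[1,1], I[1,3]^2, I[1,4], I[3,3].
μ_θ-semistable layers: μ^(1)=29; μ^(2)=23; μ^(3)=-19

((0, 0, 3, 0); (0, 0, 1, 1); (4, 3, 0, 0))


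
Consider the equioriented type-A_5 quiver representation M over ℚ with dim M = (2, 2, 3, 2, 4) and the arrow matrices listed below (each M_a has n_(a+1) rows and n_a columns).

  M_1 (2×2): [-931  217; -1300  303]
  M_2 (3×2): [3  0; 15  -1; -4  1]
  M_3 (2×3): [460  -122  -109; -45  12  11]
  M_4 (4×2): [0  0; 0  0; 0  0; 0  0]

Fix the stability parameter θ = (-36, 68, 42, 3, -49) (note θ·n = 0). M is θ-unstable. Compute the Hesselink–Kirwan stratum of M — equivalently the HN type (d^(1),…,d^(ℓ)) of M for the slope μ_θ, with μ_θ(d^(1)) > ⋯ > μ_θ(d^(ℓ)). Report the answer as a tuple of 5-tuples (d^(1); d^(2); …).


Via rank(M_{q-1}∘⋯∘M_p): M ≅ I[1,4]^2, I[3,3], I[5,5]^4.
μ_θ-semistable layers: μ^(1)=42; μ^(2)=113/3; μ^(3)=-36; μ^(4)=-49

((0, 0, 1, 0, 0); (0, 2, 2, 2, 0); (2, 0, 0, 0, 0); (0, 0, 0, 0, 4))


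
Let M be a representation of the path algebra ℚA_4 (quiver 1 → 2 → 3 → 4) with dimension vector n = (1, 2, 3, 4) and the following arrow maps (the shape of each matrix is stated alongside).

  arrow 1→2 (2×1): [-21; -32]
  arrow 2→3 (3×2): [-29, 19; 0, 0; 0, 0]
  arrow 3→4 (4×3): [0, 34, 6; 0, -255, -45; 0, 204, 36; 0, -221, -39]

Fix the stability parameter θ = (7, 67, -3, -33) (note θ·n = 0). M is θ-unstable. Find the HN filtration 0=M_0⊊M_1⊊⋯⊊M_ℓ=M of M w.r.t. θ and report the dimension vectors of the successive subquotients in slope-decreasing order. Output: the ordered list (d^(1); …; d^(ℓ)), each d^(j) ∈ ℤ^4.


Interval decomposition of M: I[1,3], I[2,2], I[3,3], I[3,4], I[4,4]^3.
HN type (ℓ=6): μ^(1)=67; μ^(2)=32; μ^(3)=7; μ^(4)=-3; μ^(5)=-18; μ^(6)=-33

((0, 1, 0, 0); (0, 1, 1, 0); (1, 0, 0, 0); (0, 0, 1, 0); (0, 0, 1, 1); (0, 0, 0, 3))


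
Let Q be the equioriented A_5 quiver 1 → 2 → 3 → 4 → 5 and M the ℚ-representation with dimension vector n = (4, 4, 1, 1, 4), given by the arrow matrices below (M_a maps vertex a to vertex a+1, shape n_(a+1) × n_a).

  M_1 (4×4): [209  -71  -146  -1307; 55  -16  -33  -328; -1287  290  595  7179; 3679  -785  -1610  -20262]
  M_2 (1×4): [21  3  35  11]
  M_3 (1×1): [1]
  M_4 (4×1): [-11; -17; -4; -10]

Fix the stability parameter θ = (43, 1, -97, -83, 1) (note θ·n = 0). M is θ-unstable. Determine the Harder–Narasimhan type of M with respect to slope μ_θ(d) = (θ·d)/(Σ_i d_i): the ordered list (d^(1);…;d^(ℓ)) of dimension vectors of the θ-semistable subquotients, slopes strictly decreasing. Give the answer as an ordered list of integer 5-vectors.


Barcode: M ≅ I[1,2]^3, I[1,5], I[5,5]^3. HN layers by μ_θ (3 steps, strictly decreasing):
  μ^(1)=22; μ^(2)=1; μ^(3)=-34

((3, 3, 0, 0, 0); (0, 0, 0, 0, 4); (1, 1, 1, 1, 0))


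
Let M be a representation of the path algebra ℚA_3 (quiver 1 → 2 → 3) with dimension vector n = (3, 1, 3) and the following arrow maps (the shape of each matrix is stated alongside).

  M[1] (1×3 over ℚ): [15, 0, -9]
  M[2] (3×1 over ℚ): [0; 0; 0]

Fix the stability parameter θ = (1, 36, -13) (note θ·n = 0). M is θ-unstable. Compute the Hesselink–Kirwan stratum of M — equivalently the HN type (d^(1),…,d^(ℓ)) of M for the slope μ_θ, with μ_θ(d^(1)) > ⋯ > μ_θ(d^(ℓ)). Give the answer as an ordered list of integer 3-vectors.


Via rank(M_{q-1}∘⋯∘M_p): M ≅ I[1,1]^2, I[1,2], I[3,3]^3.
μ_θ-semistable layers: μ^(1)=36; μ^(2)=1; μ^(3)=-13

((0, 1, 0); (3, 0, 0); (0, 0, 3))


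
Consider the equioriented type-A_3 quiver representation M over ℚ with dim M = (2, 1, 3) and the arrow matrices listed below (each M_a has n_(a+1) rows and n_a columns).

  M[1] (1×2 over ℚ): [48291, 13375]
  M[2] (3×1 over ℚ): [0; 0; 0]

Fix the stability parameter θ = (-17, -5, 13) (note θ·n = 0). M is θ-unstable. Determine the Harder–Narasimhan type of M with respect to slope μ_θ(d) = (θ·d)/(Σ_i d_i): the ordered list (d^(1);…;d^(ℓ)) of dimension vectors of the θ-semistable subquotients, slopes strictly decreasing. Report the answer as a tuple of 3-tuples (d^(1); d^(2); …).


Barcode: M ≅ I[1,1], I[1,2], I[3,3]^3. HN layers by μ_θ (3 steps, strictly decreasing):
  μ^(1)=13; μ^(2)=-5; μ^(3)=-17

((0, 0, 3); (0, 1, 0); (2, 0, 0))


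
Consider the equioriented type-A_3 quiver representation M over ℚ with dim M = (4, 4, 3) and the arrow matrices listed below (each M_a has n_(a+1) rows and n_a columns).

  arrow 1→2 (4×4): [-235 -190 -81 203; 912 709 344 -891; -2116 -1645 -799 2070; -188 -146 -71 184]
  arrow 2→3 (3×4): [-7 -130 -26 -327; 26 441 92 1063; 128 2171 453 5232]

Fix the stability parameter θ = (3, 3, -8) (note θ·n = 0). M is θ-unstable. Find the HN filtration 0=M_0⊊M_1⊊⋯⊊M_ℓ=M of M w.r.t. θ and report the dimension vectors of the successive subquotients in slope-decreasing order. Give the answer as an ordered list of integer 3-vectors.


Barcode: M ≅ I[1,2], I[1,3]^3. HN layers by μ_θ (2 steps, strictly decreasing):
  μ^(1)=3; μ^(2)=-2/3

((1, 1, 0); (3, 3, 3))


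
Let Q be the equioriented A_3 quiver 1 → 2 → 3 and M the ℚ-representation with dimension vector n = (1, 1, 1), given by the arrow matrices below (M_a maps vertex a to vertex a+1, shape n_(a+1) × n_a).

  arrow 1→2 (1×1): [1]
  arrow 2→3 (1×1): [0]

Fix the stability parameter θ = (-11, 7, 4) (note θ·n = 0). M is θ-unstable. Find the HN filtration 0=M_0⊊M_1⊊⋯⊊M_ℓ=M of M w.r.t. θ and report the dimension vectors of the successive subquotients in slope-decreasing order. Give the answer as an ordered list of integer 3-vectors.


Interval decomposition of M: I[1,2], I[3,3].
HN type (ℓ=3): μ^(1)=7; μ^(2)=4; μ^(3)=-11

((0, 1, 0); (0, 0, 1); (1, 0, 0))


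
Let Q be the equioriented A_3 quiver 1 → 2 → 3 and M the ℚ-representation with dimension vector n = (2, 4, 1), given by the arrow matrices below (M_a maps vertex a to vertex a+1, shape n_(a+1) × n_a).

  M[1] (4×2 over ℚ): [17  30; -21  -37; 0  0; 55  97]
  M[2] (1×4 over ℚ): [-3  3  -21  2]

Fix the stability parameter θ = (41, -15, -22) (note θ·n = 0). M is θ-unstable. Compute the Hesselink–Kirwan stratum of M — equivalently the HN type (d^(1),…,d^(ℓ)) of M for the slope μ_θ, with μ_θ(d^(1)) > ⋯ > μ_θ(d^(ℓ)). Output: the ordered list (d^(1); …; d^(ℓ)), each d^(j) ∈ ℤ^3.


Interval decomposition of M: I[1,2], I[1,3], I[2,2]^2.
HN type (ℓ=3): μ^(1)=13; μ^(2)=4/3; μ^(3)=-15

((1, 1, 0); (1, 1, 1); (0, 2, 0))


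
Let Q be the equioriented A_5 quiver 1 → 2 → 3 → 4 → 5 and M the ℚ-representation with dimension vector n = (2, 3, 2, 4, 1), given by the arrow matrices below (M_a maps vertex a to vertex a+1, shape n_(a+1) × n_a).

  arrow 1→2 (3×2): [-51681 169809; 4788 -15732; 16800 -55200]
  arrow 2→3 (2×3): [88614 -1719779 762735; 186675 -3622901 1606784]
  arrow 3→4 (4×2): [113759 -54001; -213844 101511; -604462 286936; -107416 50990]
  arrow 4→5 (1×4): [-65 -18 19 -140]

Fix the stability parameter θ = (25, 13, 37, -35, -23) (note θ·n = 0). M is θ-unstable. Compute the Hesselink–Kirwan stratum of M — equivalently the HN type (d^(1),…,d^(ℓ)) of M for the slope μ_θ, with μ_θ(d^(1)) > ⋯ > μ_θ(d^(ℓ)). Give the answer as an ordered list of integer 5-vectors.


Barcode: M ≅ I[1,1], I[1,5], I[2,2], I[2,4], I[4,4]^2. HN layers by μ_θ (5 steps, strictly decreasing):
  μ^(1)=25; μ^(2)=13; μ^(3)=5; μ^(4)=17/5; μ^(5)=-35

((1, 0, 0, 0, 0); (0, 1, 0, 0, 0); (0, 1, 1, 1, 0); (1, 1, 1, 1, 1); (0, 0, 0, 2, 0))


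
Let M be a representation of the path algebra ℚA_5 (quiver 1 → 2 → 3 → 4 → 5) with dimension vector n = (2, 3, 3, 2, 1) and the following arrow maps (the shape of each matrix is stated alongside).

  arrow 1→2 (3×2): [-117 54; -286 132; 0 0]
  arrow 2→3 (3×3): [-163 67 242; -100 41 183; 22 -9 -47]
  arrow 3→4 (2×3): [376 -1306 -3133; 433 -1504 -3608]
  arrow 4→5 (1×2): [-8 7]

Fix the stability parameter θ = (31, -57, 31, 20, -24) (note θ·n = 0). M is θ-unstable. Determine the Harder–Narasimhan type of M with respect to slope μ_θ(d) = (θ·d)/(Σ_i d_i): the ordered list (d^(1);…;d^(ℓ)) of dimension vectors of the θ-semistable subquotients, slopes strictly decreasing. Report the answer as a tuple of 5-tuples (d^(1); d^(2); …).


Via rank(M_{q-1}∘⋯∘M_p): M ≅ I[1,1], I[1,5], I[2,3], I[2,4].
μ_θ-semistable layers: μ^(1)=31; μ^(2)=51/2; μ^(3)=9; μ^(4)=-13; μ^(5)=-57

((1, 0, 1, 0, 0); (0, 0, 1, 1, 0); (0, 0, 1, 1, 1); (1, 1, 0, 0, 0); (0, 2, 0, 0, 0))


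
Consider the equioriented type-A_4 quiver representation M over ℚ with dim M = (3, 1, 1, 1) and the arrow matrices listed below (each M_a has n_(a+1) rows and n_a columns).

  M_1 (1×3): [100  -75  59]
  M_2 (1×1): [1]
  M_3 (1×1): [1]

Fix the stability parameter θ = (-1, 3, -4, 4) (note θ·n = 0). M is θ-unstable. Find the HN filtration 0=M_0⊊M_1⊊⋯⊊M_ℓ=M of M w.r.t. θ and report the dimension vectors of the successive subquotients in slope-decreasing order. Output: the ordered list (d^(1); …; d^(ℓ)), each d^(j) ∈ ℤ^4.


Interval decomposition of M: I[1,1]^2, I[1,4].
HN type (ℓ=3): μ^(1)=4; μ^(2)=-1/2; μ^(3)=-1

((0, 0, 0, 1); (0, 1, 1, 0); (3, 0, 0, 0))


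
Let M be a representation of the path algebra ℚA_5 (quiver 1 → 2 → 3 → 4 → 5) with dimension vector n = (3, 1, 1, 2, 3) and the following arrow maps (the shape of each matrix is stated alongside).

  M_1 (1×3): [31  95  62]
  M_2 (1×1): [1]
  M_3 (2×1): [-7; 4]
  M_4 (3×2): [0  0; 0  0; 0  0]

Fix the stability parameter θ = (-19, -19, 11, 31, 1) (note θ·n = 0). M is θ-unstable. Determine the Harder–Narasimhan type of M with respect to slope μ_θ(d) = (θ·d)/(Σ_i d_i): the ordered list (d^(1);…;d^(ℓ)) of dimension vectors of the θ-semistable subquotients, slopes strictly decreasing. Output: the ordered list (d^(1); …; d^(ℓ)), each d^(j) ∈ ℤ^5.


Interval decomposition of M: I[1,1]^2, I[1,4], I[4,4], I[5,5]^3.
HN type (ℓ=4): μ^(1)=31; μ^(2)=11; μ^(3)=1; μ^(4)=-19

((0, 0, 0, 2, 0); (0, 0, 1, 0, 0); (0, 0, 0, 0, 3); (3, 1, 0, 0, 0))


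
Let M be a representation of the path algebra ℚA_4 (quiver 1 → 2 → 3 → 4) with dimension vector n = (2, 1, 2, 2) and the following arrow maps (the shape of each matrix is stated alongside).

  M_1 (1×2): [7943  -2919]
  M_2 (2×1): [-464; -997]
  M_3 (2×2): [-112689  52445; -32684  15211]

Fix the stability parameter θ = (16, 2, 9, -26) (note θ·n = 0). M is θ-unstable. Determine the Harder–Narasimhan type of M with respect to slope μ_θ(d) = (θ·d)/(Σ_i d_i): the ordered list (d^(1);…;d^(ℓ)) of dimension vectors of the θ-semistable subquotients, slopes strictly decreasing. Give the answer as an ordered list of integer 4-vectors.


Barcode: M ≅ I[1,1], I[1,4], I[3,4]. HN layers by μ_θ (3 steps, strictly decreasing):
  μ^(1)=16; μ^(2)=1/4; μ^(3)=-17/2

((1, 0, 0, 0); (1, 1, 1, 1); (0, 0, 1, 1))


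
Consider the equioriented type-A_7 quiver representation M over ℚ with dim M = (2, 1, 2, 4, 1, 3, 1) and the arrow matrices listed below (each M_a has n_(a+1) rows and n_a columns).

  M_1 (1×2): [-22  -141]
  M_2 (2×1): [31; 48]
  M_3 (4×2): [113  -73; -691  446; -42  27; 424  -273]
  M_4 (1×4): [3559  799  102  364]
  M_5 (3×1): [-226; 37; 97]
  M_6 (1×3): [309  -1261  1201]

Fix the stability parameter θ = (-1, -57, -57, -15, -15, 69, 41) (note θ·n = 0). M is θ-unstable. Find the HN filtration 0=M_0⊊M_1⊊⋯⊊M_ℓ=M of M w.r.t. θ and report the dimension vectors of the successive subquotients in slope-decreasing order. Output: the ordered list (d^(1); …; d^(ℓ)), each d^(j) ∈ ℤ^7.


Interval decomposition of M: I[1,1], I[1,7], I[3,4], I[4,4]^2, I[6,6]^2.
HN type (ℓ=6): μ^(1)=69; μ^(2)=55; μ^(3)=-1; μ^(4)=-15; μ^(5)=-115/3; μ^(6)=-57

((0, 0, 0, 0, 0, 2, 0); (0, 0, 0, 0, 0, 1, 1); (1, 0, 0, 0, 0, 0, 0); (0, 0, 0, 4, 1, 0, 0); (1, 1, 1, 0, 0, 0, 0); (0, 0, 1, 0, 0, 0, 0))


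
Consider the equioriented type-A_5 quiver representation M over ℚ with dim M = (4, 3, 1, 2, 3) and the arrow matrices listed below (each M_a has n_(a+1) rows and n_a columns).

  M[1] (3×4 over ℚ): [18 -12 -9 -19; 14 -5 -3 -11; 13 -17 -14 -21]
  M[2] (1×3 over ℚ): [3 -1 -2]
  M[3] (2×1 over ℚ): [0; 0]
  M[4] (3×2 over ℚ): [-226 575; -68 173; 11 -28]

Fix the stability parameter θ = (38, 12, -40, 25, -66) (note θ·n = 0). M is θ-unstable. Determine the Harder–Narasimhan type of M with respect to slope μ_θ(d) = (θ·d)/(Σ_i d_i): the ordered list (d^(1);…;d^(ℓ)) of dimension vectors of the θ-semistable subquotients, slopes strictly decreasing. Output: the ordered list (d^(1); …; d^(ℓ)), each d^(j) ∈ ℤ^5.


Interval decomposition of M: I[1,1], I[1,2]^2, I[1,3], I[4,5]^2, I[5,5].
HN type (ℓ=5): μ^(1)=38; μ^(2)=25; μ^(3)=10/3; μ^(4)=-41/2; μ^(5)=-66

((1, 0, 0, 0, 0); (2, 2, 0, 0, 0); (1, 1, 1, 0, 0); (0, 0, 0, 2, 2); (0, 0, 0, 0, 1))


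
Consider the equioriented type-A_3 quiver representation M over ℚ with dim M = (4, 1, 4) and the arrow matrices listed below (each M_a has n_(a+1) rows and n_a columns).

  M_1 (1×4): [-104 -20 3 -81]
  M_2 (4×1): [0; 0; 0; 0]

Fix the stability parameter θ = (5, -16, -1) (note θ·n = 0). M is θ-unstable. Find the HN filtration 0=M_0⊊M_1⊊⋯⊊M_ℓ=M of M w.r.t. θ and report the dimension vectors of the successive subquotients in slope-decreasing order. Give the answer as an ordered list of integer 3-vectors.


Interval decomposition of M: I[1,1]^3, I[1,2], I[3,3]^4.
HN type (ℓ=3): μ^(1)=5; μ^(2)=-1; μ^(3)=-11/2

((3, 0, 0); (0, 0, 4); (1, 1, 0))


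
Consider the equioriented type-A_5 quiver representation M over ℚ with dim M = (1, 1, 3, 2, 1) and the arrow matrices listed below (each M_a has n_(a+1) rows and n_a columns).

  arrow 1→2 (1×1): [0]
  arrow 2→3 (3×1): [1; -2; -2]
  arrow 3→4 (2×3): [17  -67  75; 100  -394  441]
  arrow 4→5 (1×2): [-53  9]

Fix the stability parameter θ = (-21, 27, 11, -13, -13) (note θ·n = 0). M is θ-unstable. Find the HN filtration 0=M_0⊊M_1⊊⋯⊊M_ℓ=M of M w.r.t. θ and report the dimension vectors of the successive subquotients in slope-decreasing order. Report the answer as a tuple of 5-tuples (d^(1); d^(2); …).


Interval decomposition of M: I[1,1], I[2,5], I[3,3], I[3,4].
HN type (ℓ=4): μ^(1)=11; μ^(2)=3; μ^(3)=-1; μ^(4)=-21

((0, 0, 1, 0, 0); (0, 1, 1, 1, 1); (0, 0, 1, 1, 0); (1, 0, 0, 0, 0))


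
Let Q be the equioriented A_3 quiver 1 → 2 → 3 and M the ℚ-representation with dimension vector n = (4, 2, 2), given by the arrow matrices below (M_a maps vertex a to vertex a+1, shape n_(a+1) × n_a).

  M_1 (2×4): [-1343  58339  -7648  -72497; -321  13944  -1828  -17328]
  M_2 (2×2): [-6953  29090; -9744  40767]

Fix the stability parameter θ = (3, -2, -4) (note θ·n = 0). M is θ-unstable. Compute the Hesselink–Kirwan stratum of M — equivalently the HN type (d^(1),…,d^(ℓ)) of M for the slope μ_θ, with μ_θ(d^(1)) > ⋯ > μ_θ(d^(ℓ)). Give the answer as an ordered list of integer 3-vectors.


Interval decomposition of M: I[1,1]^2, I[1,3]^2.
HN type (ℓ=2): μ^(1)=3; μ^(2)=-1

((2, 0, 0); (2, 2, 2))


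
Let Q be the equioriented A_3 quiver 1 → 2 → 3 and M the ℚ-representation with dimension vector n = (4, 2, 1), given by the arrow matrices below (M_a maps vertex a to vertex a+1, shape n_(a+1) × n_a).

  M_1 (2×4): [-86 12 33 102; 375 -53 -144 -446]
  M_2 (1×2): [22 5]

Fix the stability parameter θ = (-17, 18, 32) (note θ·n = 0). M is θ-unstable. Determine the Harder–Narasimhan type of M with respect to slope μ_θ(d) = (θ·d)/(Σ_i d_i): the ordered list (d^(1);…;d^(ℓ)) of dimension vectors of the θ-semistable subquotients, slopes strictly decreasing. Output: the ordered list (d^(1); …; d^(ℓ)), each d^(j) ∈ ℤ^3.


Barcode: M ≅ I[1,1]^2, I[1,2], I[1,3]. HN layers by μ_θ (3 steps, strictly decreasing):
  μ^(1)=32; μ^(2)=18; μ^(3)=-17

((0, 0, 1); (0, 2, 0); (4, 0, 0))


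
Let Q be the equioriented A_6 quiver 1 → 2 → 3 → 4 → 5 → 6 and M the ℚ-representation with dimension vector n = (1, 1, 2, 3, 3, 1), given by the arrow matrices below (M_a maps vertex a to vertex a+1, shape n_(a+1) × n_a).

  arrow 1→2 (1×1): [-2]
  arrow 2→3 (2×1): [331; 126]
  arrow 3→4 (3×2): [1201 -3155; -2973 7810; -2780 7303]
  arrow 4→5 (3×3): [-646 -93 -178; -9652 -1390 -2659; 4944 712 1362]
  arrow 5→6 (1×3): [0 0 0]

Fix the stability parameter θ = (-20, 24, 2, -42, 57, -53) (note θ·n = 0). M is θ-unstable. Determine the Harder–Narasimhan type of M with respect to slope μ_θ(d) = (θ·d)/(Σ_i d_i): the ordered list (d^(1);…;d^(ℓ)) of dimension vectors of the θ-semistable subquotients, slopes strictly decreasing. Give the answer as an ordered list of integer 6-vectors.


Barcode: M ≅ I[1,5], I[3,5], I[4,4], I[5,5], I[6,6]. HN layers by μ_θ (5 steps, strictly decreasing):
  μ^(1)=57; μ^(2)=-16/3; μ^(3)=-20; μ^(4)=-42; μ^(5)=-53

((0, 0, 0, 0, 3, 0); (0, 1, 1, 1, 0, 0); (1, 0, 1, 1, 0, 0); (0, 0, 0, 1, 0, 0); (0, 0, 0, 0, 0, 1))


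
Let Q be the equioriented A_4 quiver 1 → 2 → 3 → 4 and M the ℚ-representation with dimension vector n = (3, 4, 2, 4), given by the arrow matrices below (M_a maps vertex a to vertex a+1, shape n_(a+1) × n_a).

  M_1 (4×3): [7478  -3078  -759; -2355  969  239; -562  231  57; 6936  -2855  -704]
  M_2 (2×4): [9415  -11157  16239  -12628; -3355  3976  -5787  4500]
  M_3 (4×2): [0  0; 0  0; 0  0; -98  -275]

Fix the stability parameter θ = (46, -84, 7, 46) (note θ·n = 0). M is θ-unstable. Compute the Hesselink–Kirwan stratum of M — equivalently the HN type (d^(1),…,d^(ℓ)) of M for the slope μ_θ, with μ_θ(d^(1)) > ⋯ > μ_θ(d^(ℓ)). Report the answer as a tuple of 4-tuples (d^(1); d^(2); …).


Barcode: M ≅ I[1,2], I[1,3], I[1,4], I[2,2], I[4,4]^3. HN layers by μ_θ (4 steps, strictly decreasing):
  μ^(1)=46; μ^(2)=7; μ^(3)=-19; μ^(4)=-84

((0, 0, 0, 4); (0, 0, 2, 0); (3, 3, 0, 0); (0, 1, 0, 0))


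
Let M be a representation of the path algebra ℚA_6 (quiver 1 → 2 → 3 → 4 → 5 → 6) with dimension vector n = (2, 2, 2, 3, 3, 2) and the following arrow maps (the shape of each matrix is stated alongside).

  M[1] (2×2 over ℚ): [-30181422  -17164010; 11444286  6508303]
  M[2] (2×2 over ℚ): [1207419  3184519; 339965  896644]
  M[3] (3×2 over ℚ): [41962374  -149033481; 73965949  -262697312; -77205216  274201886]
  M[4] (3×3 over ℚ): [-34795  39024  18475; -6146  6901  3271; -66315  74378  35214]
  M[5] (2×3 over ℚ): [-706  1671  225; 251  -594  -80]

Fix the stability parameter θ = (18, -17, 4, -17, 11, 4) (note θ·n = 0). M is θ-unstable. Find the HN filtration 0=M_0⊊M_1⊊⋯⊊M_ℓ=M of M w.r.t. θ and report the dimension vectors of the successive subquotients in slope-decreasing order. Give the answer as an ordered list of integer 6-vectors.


Barcode: M ≅ I[1,6]^2, I[4,5]. HN layers by μ_θ (4 steps, strictly decreasing):
  μ^(1)=11; μ^(2)=15/2; μ^(3)=-3; μ^(4)=-17

((0, 0, 0, 0, 1, 0); (0, 0, 0, 0, 2, 2); (2, 2, 2, 2, 0, 0); (0, 0, 0, 1, 0, 0))


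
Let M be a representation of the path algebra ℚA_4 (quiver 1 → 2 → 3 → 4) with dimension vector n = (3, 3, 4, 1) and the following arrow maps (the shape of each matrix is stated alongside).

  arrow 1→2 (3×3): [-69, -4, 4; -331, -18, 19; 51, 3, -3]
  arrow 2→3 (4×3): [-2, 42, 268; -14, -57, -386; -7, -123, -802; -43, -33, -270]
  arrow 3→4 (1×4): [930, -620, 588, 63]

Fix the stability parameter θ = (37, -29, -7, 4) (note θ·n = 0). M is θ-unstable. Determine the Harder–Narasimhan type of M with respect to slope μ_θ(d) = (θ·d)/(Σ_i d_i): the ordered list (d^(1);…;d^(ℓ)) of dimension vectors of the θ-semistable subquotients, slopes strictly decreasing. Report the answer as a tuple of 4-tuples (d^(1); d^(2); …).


Barcode: M ≅ I[1,2], I[1,3], I[1,4], I[3,3]^2. HN layers by μ_θ (3 steps, strictly decreasing):
  μ^(1)=4; μ^(2)=1/3; μ^(3)=-7

((1, 1, 0, 1); (2, 2, 2, 0); (0, 0, 2, 0))


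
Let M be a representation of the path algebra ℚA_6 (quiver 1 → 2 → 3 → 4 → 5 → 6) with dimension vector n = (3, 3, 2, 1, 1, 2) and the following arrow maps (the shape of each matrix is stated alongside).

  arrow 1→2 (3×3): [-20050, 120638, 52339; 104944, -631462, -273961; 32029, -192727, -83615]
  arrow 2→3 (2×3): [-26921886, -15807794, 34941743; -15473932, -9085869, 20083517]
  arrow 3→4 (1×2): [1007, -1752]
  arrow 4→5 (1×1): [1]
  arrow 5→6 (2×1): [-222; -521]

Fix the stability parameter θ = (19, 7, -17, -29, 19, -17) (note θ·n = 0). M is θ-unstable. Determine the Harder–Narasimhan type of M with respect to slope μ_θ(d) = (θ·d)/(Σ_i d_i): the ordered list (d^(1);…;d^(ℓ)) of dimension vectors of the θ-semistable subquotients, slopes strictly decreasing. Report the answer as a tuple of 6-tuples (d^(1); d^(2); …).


Barcode: M ≅ I[1,2], I[1,3], I[1,6], I[6,6]. HN layers by μ_θ (5 steps, strictly decreasing):
  μ^(1)=13; μ^(2)=3; μ^(3)=1; μ^(4)=-5; μ^(5)=-17

((1, 1, 0, 0, 0, 0); (1, 1, 1, 0, 0, 0); (0, 0, 0, 0, 1, 1); (1, 1, 1, 1, 0, 0); (0, 0, 0, 0, 0, 1))


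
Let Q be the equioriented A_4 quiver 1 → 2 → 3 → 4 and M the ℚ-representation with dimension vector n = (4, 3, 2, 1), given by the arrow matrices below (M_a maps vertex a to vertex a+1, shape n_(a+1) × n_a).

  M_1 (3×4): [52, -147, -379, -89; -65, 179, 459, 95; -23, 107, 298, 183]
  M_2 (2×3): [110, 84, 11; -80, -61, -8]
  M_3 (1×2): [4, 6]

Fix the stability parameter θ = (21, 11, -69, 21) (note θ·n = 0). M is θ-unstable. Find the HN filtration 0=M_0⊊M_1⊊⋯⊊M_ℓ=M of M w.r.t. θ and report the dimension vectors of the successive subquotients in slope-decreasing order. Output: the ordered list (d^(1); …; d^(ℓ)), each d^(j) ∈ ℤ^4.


Via rank(M_{q-1}∘⋯∘M_p): M ≅ I[1,1], I[1,2], I[1,3], I[1,4].
μ_θ-semistable layers: μ^(1)=21; μ^(2)=16; μ^(3)=-37/3

((1, 0, 0, 1); (1, 1, 0, 0); (2, 2, 2, 0))


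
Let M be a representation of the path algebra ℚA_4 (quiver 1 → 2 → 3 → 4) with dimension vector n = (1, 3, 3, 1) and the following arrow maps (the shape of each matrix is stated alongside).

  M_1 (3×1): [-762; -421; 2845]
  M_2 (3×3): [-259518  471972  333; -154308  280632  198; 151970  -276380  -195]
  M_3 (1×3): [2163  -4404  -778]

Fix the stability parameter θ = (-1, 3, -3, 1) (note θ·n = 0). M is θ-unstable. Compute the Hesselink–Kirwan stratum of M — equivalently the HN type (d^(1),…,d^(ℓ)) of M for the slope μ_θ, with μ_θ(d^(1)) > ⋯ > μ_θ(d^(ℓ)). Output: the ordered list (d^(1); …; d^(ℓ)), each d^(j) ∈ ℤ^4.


Barcode: M ≅ I[1,4], I[2,2]^2, I[3,3]^2. HN layers by μ_θ (5 steps, strictly decreasing):
  μ^(1)=3; μ^(2)=1; μ^(3)=0; μ^(4)=-1; μ^(5)=-3

((0, 2, 0, 0); (0, 0, 0, 1); (0, 1, 1, 0); (1, 0, 0, 0); (0, 0, 2, 0))


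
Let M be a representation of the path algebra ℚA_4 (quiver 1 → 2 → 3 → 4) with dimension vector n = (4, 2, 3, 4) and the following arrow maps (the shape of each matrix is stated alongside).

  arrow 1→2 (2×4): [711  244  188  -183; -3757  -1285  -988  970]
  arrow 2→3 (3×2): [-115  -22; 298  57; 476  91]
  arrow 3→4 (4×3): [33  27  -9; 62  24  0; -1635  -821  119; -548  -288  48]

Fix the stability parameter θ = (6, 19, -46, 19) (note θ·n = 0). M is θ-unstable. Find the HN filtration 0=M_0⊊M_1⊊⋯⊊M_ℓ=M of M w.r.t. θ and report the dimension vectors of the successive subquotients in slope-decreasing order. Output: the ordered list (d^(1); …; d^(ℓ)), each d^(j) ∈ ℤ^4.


Barcode: M ≅ I[1,1]^2, I[1,3], I[1,4], I[3,4], I[4,4]^2. HN layers by μ_θ (4 steps, strictly decreasing):
  μ^(1)=19; μ^(2)=6; μ^(3)=-7; μ^(4)=-46

((0, 0, 0, 4); (2, 0, 0, 0); (2, 2, 2, 0); (0, 0, 1, 0))


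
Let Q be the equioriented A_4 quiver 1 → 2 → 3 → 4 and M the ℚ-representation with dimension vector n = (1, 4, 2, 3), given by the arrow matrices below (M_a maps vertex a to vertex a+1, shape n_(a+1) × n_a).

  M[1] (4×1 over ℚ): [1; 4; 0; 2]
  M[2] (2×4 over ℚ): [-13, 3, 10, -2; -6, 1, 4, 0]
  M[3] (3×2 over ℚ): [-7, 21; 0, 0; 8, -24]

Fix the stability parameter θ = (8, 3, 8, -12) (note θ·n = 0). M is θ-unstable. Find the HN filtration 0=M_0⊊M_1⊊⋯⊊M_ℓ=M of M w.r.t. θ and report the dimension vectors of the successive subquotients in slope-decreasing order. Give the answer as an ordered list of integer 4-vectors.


Via rank(M_{q-1}∘⋯∘M_p): M ≅ I[1,4], I[2,2]^2, I[2,3], I[4,4]^2.
μ_θ-semistable layers: μ^(1)=8; μ^(2)=3; μ^(3)=7/4; μ^(4)=-12

((0, 0, 1, 0); (0, 3, 0, 0); (1, 1, 1, 1); (0, 0, 0, 2))


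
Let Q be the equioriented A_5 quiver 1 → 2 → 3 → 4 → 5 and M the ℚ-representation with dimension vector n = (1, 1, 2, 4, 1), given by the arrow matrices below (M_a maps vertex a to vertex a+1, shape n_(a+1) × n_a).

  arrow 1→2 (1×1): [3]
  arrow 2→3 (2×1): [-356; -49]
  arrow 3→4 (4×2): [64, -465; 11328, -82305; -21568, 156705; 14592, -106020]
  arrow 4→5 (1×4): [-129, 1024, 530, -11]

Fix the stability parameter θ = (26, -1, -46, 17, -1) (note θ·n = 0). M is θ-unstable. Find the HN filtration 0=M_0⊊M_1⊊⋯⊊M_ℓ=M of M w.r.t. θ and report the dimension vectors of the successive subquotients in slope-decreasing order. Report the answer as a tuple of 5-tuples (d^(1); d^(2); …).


Barcode: M ≅ I[1,5], I[3,3], I[4,4]^3. HN layers by μ_θ (4 steps, strictly decreasing):
  μ^(1)=17; μ^(2)=8; μ^(3)=-7; μ^(4)=-46

((0, 0, 0, 3, 0); (0, 0, 0, 1, 1); (1, 1, 1, 0, 0); (0, 0, 1, 0, 0))


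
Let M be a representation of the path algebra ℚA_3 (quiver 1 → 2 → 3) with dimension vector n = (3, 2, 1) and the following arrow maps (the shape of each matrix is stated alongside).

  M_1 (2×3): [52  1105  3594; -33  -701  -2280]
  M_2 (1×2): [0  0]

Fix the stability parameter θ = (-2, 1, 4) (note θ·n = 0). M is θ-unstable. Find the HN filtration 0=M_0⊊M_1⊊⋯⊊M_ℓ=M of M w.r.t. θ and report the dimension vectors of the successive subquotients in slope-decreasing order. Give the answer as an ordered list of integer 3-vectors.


Barcode: M ≅ I[1,1], I[1,2]^2, I[3,3]. HN layers by μ_θ (3 steps, strictly decreasing):
  μ^(1)=4; μ^(2)=1; μ^(3)=-2

((0, 0, 1); (0, 2, 0); (3, 0, 0))


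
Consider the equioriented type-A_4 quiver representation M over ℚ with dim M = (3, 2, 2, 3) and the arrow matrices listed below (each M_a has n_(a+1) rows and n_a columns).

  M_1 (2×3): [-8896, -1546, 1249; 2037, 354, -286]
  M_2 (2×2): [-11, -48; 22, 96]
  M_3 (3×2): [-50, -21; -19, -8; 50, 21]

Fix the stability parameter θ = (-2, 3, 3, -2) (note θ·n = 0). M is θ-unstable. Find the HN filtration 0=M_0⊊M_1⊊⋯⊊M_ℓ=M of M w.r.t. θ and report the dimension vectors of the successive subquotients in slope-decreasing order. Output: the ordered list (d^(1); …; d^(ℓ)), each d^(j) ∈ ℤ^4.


Interval decomposition of M: I[1,1], I[1,2], I[1,4], I[3,4], I[4,4].
HN type (ℓ=4): μ^(1)=3; μ^(2)=4/3; μ^(3)=1/2; μ^(4)=-2

((0, 1, 0, 0); (0, 1, 1, 1); (0, 0, 1, 1); (3, 0, 0, 1))


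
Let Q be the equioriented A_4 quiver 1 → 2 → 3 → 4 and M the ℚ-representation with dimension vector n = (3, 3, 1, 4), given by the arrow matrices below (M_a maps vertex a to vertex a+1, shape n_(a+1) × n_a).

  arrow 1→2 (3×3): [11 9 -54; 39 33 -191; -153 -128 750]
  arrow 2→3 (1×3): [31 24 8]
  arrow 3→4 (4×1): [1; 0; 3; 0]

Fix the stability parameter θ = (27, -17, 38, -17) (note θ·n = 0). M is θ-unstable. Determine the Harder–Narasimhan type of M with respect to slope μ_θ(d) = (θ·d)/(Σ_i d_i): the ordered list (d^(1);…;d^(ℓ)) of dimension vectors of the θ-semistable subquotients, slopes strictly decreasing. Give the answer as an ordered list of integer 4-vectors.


Barcode: M ≅ I[1,2]^2, I[1,4], I[4,4]^3. HN layers by μ_θ (3 steps, strictly decreasing):
  μ^(1)=21/2; μ^(2)=5; μ^(3)=-17

((0, 0, 1, 1); (3, 3, 0, 0); (0, 0, 0, 3))


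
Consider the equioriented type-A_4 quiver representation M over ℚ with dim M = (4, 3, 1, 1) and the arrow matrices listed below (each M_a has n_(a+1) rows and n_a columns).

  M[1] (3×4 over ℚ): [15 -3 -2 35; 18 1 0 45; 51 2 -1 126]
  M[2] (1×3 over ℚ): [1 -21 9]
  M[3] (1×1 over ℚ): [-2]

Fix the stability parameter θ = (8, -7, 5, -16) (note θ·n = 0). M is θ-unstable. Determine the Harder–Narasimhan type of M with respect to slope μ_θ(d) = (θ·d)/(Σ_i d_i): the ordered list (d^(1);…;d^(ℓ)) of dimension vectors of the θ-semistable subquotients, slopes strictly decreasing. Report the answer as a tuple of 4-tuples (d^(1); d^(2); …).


Barcode: M ≅ I[1,1], I[1,2]^2, I[1,4]. HN layers by μ_θ (3 steps, strictly decreasing):
  μ^(1)=8; μ^(2)=1/2; μ^(3)=-5/2

((1, 0, 0, 0); (2, 2, 0, 0); (1, 1, 1, 1))


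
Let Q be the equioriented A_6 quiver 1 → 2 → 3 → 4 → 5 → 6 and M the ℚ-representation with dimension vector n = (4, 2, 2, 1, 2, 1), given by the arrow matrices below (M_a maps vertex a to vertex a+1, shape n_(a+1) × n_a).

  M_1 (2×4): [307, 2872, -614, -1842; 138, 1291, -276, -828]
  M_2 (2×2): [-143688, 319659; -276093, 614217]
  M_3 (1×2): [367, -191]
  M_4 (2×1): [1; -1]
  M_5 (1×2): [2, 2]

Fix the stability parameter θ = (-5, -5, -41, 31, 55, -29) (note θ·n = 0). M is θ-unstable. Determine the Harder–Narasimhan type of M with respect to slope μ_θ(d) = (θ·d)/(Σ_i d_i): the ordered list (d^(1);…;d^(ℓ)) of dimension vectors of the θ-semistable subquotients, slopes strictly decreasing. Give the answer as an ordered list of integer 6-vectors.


Interval decomposition of M: I[1,1]^2, I[1,3], I[1,5], I[5,6].
HN type (ℓ=5): μ^(1)=55; μ^(2)=31; μ^(3)=13; μ^(4)=-5; μ^(5)=-17

((0, 0, 0, 0, 1, 0); (0, 0, 0, 1, 0, 0); (0, 0, 0, 0, 1, 1); (2, 0, 0, 0, 0, 0); (2, 2, 2, 0, 0, 0))


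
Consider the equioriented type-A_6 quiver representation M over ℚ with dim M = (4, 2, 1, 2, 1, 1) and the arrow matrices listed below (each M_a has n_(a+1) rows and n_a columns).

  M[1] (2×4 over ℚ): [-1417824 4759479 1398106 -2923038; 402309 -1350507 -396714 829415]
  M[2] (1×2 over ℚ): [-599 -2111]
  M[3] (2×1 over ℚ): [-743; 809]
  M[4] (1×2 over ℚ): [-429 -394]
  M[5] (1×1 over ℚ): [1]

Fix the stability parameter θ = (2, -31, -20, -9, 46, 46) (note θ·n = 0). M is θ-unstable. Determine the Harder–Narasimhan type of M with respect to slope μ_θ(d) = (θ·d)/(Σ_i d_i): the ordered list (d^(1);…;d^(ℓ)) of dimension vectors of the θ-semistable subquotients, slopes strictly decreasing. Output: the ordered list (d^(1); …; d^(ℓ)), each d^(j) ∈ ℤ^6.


Interval decomposition of M: I[1,1]^2, I[1,2], I[1,6], I[4,4].
HN type (ℓ=5): μ^(1)=46; μ^(2)=2; μ^(3)=-9; μ^(4)=-29/2; μ^(5)=-49/3

((0, 0, 0, 0, 1, 1); (2, 0, 0, 0, 0, 0); (0, 0, 0, 2, 0, 0); (1, 1, 0, 0, 0, 0); (1, 1, 1, 0, 0, 0))


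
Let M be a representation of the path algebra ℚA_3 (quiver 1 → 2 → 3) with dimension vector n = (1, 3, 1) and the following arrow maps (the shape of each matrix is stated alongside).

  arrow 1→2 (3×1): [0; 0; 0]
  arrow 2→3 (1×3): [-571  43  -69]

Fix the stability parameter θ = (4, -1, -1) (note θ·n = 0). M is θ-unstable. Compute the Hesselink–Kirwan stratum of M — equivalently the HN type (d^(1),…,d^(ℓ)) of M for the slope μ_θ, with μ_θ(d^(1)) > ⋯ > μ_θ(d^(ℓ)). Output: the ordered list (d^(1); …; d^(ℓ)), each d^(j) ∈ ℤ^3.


Barcode: M ≅ I[1,1], I[2,2]^2, I[2,3]. HN layers by μ_θ (2 steps, strictly decreasing):
  μ^(1)=4; μ^(2)=-1

((1, 0, 0); (0, 3, 1))


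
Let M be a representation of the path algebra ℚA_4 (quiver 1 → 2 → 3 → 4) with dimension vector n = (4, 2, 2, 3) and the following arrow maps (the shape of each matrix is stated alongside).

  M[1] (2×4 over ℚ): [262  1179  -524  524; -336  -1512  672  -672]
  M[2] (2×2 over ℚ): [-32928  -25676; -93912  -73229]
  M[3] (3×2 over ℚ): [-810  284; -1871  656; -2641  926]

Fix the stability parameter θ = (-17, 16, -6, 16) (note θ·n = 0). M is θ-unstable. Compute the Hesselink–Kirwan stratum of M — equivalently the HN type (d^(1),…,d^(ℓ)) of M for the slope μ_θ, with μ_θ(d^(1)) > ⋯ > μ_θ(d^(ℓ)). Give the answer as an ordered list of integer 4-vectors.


Via rank(M_{q-1}∘⋯∘M_p): M ≅ I[1,1]^3, I[1,2], I[2,4], I[3,4], I[4,4].
μ_θ-semistable layers: μ^(1)=16; μ^(2)=5; μ^(3)=-6; μ^(4)=-17

((0, 1, 0, 3); (0, 1, 1, 0); (0, 0, 1, 0); (4, 0, 0, 0))


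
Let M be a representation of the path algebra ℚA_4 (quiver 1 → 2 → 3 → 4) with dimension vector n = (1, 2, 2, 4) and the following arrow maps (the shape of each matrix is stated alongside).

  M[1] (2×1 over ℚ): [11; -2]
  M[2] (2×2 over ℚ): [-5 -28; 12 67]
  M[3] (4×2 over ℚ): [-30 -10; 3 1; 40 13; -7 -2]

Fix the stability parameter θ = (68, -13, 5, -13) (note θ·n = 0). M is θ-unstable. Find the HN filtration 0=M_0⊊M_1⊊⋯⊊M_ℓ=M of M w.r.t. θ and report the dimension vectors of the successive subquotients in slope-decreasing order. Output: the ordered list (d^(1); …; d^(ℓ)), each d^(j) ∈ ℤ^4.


Barcode: M ≅ I[1,4], I[2,4], I[4,4]^2. HN layers by μ_θ (3 steps, strictly decreasing):
  μ^(1)=47/4; μ^(2)=-4; μ^(3)=-13

((1, 1, 1, 1); (0, 0, 1, 1); (0, 1, 0, 2))


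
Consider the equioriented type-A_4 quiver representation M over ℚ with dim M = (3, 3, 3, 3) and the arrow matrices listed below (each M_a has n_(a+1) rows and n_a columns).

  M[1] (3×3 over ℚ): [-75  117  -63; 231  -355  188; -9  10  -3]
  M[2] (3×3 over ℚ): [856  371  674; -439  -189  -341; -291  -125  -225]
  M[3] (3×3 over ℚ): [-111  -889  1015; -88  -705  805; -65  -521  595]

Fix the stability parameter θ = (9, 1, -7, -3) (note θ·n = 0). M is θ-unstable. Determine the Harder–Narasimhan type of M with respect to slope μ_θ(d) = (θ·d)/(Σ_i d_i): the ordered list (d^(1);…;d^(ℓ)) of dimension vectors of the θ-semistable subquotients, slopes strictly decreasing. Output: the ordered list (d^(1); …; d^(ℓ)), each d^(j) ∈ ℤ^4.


Via rank(M_{q-1}∘⋯∘M_p): M ≅ I[1,2], I[1,3], I[1,4], I[3,4], I[4,4].
μ_θ-semistable layers: μ^(1)=5; μ^(2)=1; μ^(3)=0; μ^(4)=-3; μ^(5)=-7

((1, 1, 0, 0); (1, 1, 1, 0); (1, 1, 1, 1); (0, 0, 0, 2); (0, 0, 1, 0))
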